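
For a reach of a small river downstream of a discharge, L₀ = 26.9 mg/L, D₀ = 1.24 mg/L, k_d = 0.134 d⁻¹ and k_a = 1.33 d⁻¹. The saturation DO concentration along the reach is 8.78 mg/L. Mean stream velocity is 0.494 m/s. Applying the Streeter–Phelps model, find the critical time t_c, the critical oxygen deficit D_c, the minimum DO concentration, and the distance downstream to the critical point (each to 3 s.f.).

With k_a/k_d = 9.925 and 1 − D₀(k_a−k_d)/(k_d L₀) = 0.5886,
t_c = ln(9.925 × 0.5886) / (1.33 − 0.134) = ln(5.842) / 1.196 = 1.765/1.196 = 1.476 d.
L(t_c) = L₀ e^(−k_d t_c) = 26.9 × 0.8206 = 22.07 mg/L, and at the critical point k_a D_c = k_d L, so D_c = (0.134/1.33) × 22.07 = 2.224 mg/L.
Minimum DO = C_s − D_c = 8.78 − 2.224 = 6.556 mg/L.
x_c = v t_c = 0.494 m/s × 1.476 d × 86400 s/d = 62990 m ≈ 63.0 km.

t_c ≈ 1.48 d; D_c ≈ 2.22 mg/L; min DO ≈ 6.56 mg/L; x_c ≈ 63.0 km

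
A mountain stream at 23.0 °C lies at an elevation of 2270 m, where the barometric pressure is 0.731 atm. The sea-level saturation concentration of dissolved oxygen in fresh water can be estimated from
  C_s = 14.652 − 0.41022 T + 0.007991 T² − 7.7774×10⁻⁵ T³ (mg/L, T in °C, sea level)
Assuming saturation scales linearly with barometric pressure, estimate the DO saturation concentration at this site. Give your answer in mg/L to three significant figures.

At sea level: C_s = 14.652 − 0.41022×23.0 + 0.007991×23.0² − 7.7774×10⁻⁵×23.0³ = 8.498 mg/L.
Pressure correction: C_s' = 8.498 × 0.731 = 6.212 mg/L.

C_s ≈ 6.21 mg/L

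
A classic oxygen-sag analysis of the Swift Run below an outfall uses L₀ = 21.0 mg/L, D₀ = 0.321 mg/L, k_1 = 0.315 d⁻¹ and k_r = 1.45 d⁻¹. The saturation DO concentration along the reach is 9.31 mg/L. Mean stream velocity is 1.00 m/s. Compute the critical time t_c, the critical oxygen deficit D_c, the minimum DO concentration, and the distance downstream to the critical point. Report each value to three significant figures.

t_c ≈ 1.30 d; D_c ≈ 3.03 mg/L; min DO ≈ 6.28 mg/L; x_c ≈ 112 km

With k_r/k_1 = 4.603 and 1 − D₀(k_r−k_1)/(k_1 L₀) = 0.9449,
t_c = ln(4.603 × 0.9449) / (1.45 − 0.315) = ln(4.350) / 1.135 = 1.470/1.135 = 1.295 d.
L(t_c) = L₀ e^(−k_1 t_c) = 21.0 × 0.6650 = 13.96 mg/L, and at the critical point k_r D_c = k_1 L, so D_c = (0.315/1.45) × 13.96 = 3.034 mg/L.
Minimum DO = C_s − D_c = 9.31 − 3.034 = 6.276 mg/L.
x_c = v t_c = 1.00 m/s × 1.295 d × 86400 s/d = 111900 m ≈ 112 km.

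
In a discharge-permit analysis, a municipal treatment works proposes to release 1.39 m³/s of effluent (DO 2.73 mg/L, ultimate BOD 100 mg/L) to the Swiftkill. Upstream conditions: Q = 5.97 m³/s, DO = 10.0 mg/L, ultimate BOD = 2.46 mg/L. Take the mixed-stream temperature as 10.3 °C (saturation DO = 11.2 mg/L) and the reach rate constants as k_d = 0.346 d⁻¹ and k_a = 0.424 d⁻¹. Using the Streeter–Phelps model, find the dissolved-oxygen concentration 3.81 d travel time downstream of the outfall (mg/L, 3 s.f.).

Mixed DO = (5.97×10.0 + 1.39×2.73)/(5.97+1.39) = 63.49/7.360 = 8.627 mg/L.
Mixed L₀ = (5.97×2.46 + 1.39×100)/(7.360) = 153.7/7.360 = 20.88 mg/L.
Initial deficit D₀ = C_s − DO₀ = 11.2 − 8.627 = 2.573 mg/L.
D(3.81) = [0.346×20.88/(0.424−0.346)](e^(−0.346×3.81) − e^(−0.424×3.81)) + 2.573 e^(−0.424×3.81)
= 92.63 × (0.2676 − 0.1988) + 2.573 × 0.1988 = 6.884 mg/L.
DO = 11.2 − 6.884 = 4.316 mg/L.

DO ≈ 4.32 mg/L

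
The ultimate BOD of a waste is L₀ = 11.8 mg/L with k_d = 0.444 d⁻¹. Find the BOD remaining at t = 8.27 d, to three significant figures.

L ≈ 0.300 mg/L

L_t = L₀ e^(−k_d t) = 11.8 × e^(−0.444×8.27) = 11.8 × 0.02543 = 0.3001 mg/L.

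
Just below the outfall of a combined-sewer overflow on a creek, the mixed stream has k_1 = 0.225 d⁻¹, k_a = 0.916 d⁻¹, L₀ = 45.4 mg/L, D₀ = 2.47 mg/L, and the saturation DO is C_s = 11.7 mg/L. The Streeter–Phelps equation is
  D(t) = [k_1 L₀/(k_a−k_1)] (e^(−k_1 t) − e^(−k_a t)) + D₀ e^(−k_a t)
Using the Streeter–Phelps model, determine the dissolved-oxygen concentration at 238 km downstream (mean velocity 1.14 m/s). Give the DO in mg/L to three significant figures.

Travel time t = x/v = 238 km / (1.14 m/s) = 238000 m / 1.14 m/s = 208800 s = 2.416 d.
k_1 L₀/(k_a−k_1) = 0.225×45.4/(0.916−0.225) = 10.21/0.6910 = 14.78 mg/L.
e^(−k_1 t) = e^(−0.225×2.416) = 0.5806; e^(−k_a t) = e^(−0.916×2.416) = 0.1093.
D = 14.78 × (0.5806 − 0.1093) + 2.47 × 0.1093 = 6.967 + 0.2700 = 7.237 mg/L.
DO = C_s − D = 11.7 − 7.237 = 4.463 mg/L.

DO ≈ 4.46 mg/L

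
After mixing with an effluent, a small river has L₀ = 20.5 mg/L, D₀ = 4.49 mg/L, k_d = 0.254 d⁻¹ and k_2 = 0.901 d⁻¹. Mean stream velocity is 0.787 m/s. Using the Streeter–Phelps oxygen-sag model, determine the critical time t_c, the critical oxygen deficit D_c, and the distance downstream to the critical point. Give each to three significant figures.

t_c ≈ 0.695 d; D_c ≈ 4.84 mg/L; x_c ≈ 47.3 km

At the critical point dD/dt = 0, so k_d L₀ e^(−k_d t) = k_2 D. Substituting D(t) from the Streeter–Phelps equation and solving for t gives
t_c = ln[(k_2/k_d)(1 − D₀(k_2−k_d)/(k_d L₀))] / (k_2−k_d).
Here k_2−k_d = 0.6470 d⁻¹ and 1 − D₀(k_2−k_d)/(k_d L₀) = 1 − 4.49×0.6470/(0.254×20.5) = 0.4421, so
t_c = ln(3.547 × 0.4421) / 0.6470 = 0.4499 / 0.6470 = 0.6954 d.
L(t_c) = L₀ e^(−k_d t_c) = 20.5 × 0.8381 = 17.18 mg/L, and at the critical point k_2 D_c = k_d L, so D_c = (0.254/0.901) × 17.18 = 4.843 mg/L.
x_c = v t_c = 0.787 m/s × 0.6954 d × 86400 s/d = 47290 m ≈ 47.3 km.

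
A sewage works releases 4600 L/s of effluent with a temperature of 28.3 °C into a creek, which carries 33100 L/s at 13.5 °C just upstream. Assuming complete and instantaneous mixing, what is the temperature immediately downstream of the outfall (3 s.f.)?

15.3 °C

Flow-weighted mixing: C = (Q_r C_r + Q_w C_w)/(Q_r + Q_w)
= (33100×13.5 + 4600×28.3)/(33100 + 4600) = 577000/37700 = 15.31 °C.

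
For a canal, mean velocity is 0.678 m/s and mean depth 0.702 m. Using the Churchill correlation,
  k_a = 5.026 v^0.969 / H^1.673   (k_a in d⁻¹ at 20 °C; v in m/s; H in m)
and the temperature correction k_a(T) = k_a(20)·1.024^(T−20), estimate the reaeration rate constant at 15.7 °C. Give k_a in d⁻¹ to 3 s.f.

k_a ≈ 5.63 d⁻¹

k_a(20) = 5.026 × 0.678^0.969 / 0.702^1.673 = 5.026 × 0.6862 / 0.5533 = 6.234 d⁻¹.
k_a(15.7) = 6.234 × 1.024^(15.7−20) = 6.234 × 0.9030 = 5.630 d⁻¹.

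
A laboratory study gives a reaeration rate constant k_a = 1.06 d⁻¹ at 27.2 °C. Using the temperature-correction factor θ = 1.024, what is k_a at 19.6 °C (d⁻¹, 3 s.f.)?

k_a ≈ 0.885 d⁻¹

k_a(T₂) = k_a(T₁) · θ^(T₂−T₁) = 1.06 × 1.024^(19.6−27.2)
= 1.06 × 1.024^-7.60 = 1.06 × 0.8351 = 0.8852 d⁻¹.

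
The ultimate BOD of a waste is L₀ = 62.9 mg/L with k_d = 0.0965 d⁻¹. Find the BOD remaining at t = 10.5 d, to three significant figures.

L ≈ 22.8 mg/L

L_t = L₀ e^(−k_d t) = 62.9 × e^(−0.0965×10.5) = 62.9 × 0.3630 = 22.84 mg/L.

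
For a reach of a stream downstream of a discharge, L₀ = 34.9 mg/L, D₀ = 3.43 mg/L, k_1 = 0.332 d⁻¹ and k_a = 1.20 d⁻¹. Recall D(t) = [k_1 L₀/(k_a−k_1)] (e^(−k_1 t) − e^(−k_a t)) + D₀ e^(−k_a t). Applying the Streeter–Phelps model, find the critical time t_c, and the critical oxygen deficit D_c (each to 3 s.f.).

t_c = [1/(k_a−k_1)] ln[(k_a/k_1)(1 − D₀(k_a−k_1)/(k_1 L₀))]
= [1/(1.20−0.332)] ln[(1.20/0.332)(1 − 3.43×0.8680/(0.332×34.9))]
= (1/0.8680) ln[3.614 × 0.7430] = 1.152 × ln(2.686) = 1.152 × 0.9879 = 1.138 d.
L(t_c) = L₀ e^(−k_1 t_c) = 34.9 × 0.6853 = 23.92 mg/L, and at the critical point k_a D_c = k_1 L, so D_c = (0.332/1.20) × 23.92 = 6.617 mg/L.

t_c ≈ 1.14 d; D_c ≈ 6.62 mg/L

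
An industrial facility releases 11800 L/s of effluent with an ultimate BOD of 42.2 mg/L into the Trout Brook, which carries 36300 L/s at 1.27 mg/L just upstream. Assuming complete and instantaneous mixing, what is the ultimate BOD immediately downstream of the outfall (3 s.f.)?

Flow-weighted mixing: C = (Q_r C_r + Q_w C_w)/(Q_r + Q_w)
= (36300×1.27 + 11800×42.2)/(36300 + 11800) = 544100/48100 = 11.31 mg/L.

11.3 mg/L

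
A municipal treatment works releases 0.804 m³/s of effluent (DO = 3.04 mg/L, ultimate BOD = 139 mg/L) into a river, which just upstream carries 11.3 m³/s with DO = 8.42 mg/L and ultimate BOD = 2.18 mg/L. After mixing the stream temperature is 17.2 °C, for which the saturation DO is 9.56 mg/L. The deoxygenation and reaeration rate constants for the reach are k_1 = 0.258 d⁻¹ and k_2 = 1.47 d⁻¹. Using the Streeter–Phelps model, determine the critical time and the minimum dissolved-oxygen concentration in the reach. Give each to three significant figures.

Mixed DO = (11.3×8.42 + 0.804×3.04)/(11.3+0.804) = 97.59/12.10 = 8.063 mg/L.
Mixed L₀ = (11.3×2.18 + 0.804×139)/(12.10) = 136.4/12.10 = 11.27 mg/L.
Initial deficit D₀ = C_s − DO₀ = 9.56 − 8.063 = 1.497 mg/L.
t_c = (1/1.212) ln[(1.47/0.258)(1 − 1.497×1.212/(0.258×11.27))] = 0.8251 × ln(2.141) = 0.6281 d.
D_c = (0.258/1.47) × 11.27 × e^(−0.258×0.6281) = 0.1755 × 11.27 × 0.8504 = 1.682 mg/L.
Minimum DO = 9.56 − 1.682 = 7.878 mg/L.

t_c ≈ 0.628 d; minimum DO ≈ 7.88 mg/L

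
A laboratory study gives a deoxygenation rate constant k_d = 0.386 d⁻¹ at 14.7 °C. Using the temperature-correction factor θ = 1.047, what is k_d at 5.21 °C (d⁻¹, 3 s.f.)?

k_d(T₂) = k_d(T₁) · θ^(T₂−T₁) = 0.386 × 1.047^(5.21−14.7)
= 0.386 × 1.047^-9.49 = 0.386 × 0.6467 = 0.2496 d⁻¹.

k_d ≈ 0.250 d⁻¹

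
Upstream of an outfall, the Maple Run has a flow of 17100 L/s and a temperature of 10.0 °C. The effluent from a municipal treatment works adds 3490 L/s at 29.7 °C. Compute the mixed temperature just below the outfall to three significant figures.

Flow-weighted mixing: C = (Q_r C_r + Q_w C_w)/(Q_r + Q_w)
= (17100×10.0 + 3490×29.7)/(17100 + 3490) = 274700/20590 = 13.34 °C.

13.3 °C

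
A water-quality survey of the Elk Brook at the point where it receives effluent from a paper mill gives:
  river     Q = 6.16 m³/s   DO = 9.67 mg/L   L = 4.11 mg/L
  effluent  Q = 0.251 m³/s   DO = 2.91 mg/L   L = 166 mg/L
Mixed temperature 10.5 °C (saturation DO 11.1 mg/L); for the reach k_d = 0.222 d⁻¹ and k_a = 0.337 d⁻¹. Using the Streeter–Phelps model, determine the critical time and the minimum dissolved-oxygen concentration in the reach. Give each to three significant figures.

Mixed DO = (6.16×9.67 + 0.251×2.91)/(6.16+0.251) = 60.30/6.411 = 9.405 mg/L.
Mixed L₀ = (6.16×4.11 + 0.251×166)/(6.411) = 66.98/6.411 = 10.45 mg/L.
Initial deficit D₀ = C_s − DO₀ = 11.1 − 9.405 = 1.695 mg/L.
t_c = (1/0.1150) ln[(0.337/0.222)(1 − 1.695×0.1150/(0.222×10.45))] = 8.696 × ln(1.390) = 2.866 d.
D_c = (0.222/0.337) × 10.45 × e^(−0.222×2.866) = 0.6588 × 10.45 × 0.5292 = 3.643 mg/L.
Minimum DO = 11.1 − 3.643 = 7.457 mg/L.

t_c ≈ 2.87 d; minimum DO ≈ 7.46 mg/L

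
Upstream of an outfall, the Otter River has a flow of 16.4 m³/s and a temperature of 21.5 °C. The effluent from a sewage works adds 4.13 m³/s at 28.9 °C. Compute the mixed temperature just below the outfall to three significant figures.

Flow-weighted mixing: C = (Q_r C_r + Q_w C_w)/(Q_r + Q_w)
= (16.4×21.5 + 4.13×28.9)/(16.4 + 4.13) = 472.0/20.53 = 22.99 °C.

23.0 °C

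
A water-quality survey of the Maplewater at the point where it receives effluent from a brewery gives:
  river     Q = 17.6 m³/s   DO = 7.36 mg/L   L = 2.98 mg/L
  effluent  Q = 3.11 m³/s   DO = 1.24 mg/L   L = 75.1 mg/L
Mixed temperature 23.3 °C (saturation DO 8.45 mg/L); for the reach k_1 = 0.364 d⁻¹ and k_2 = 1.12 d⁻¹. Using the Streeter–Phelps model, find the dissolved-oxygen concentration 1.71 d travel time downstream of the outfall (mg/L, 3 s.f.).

DO ≈ 5.57 mg/L

Mixed DO = (17.6×7.36 + 3.11×1.24)/(17.6+3.11) = 133.4/20.71 = 6.441 mg/L.
Mixed L₀ = (17.6×2.98 + 3.11×75.1)/(20.71) = 286.0/20.71 = 13.81 mg/L.
Initial deficit D₀ = C_s − DO₀ = 8.45 − 6.441 = 2.009 mg/L.
D(1.71) = [0.364×13.81/(1.12−0.364)](e^(−0.364×1.71) − e^(−1.12×1.71)) + 2.009 e^(−1.12×1.71)
= 6.649 × (0.5366 − 0.1473) + 2.009 × 0.1473 = 2.885 mg/L.
DO = 8.45 − 2.885 = 5.565 mg/L.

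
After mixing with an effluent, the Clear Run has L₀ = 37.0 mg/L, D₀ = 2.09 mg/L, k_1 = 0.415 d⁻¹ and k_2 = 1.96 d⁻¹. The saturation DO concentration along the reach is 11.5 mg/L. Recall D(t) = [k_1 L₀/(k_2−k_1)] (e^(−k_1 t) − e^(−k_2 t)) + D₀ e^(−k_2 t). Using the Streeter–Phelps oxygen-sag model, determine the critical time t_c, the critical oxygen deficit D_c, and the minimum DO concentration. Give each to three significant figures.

t_c ≈ 0.852 d; D_c ≈ 5.50 mg/L; min DO ≈ 6.00 mg/L

At the critical point dD/dt = 0, so k_1 L₀ e^(−k_1 t) = k_2 D. Substituting D(t) from the Streeter–Phelps equation and solving for t gives
t_c = ln[(k_2/k_1)(1 − D₀(k_2−k_1)/(k_1 L₀))] / (k_2−k_1).
Here k_2−k_1 = 1.545 d⁻¹ and 1 − D₀(k_2−k_1)/(k_1 L₀) = 1 − 2.09×1.545/(0.415×37.0) = 0.7897, so
t_c = ln(4.723 × 0.7897) / 1.545 = 1.316 / 1.545 = 0.8520 d.
L(t_c) = L₀ e^(−k_1 t_c) = 37.0 × 0.7022 = 25.98 mg/L, and at the critical point k_2 D_c = k_1 L, so D_c = (0.415/1.96) × 25.98 = 5.501 mg/L.
Minimum DO = C_s − D_c = 11.5 − 5.501 = 5.999 mg/L.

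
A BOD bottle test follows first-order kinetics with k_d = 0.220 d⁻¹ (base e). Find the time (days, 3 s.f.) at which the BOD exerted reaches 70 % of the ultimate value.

t ≈ 5.47 d

y/L₀ = 1 − e^(−k_d t) = 0.70 ⇒ e^(−k_d t) = 0.300
t = −ln(0.300) / 0.220 = 1.204 / 0.220 = 5.473 d.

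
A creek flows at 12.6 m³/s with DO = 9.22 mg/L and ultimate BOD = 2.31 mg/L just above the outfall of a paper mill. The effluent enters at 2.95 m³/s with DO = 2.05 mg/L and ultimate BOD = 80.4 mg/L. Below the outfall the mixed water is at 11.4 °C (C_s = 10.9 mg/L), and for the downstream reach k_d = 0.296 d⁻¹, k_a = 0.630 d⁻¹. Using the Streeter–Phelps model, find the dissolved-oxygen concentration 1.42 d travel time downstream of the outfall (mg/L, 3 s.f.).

Mixed DO = (12.6×9.22 + 2.95×2.05)/(12.6+2.95) = 122.2/15.55 = 7.860 mg/L.
Mixed L₀ = (12.6×2.31 + 2.95×80.4)/(15.55) = 266.3/15.55 = 17.12 mg/L.
Initial deficit D₀ = C_s − DO₀ = 10.9 − 7.860 = 3.040 mg/L.
D(1.42) = [0.296×17.12/(0.630−0.296)](e^(−0.296×1.42) − e^(−0.630×1.42)) + 3.040 e^(−0.630×1.42)
= 15.18 × (0.6568 − 0.4088) + 3.040 × 0.4088 = 5.007 mg/L.
DO = 10.9 − 5.007 = 5.893 mg/L.

DO ≈ 5.89 mg/L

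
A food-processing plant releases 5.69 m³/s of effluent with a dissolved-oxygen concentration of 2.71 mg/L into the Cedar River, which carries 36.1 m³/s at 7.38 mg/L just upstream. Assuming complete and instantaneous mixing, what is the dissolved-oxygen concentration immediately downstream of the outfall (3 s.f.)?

Flow-weighted mixing: C = (Q_r C_r + Q_w C_w)/(Q_r + Q_w)
= (36.1×7.38 + 5.69×2.71)/(36.1 + 5.69) = 281.8/41.79 = 6.744 mg/L.

6.74 mg/L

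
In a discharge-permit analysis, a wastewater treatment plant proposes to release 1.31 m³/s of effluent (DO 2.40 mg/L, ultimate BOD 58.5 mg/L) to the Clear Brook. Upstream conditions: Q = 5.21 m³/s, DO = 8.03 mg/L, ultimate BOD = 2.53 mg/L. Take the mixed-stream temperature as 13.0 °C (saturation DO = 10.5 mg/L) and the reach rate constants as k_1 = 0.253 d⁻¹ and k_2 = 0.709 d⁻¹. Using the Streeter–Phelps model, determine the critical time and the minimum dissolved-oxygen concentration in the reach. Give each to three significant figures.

t_c ≈ 0.863 d; minimum DO ≈ 6.55 mg/L

Mixed DO = (5.21×8.03 + 1.31×2.40)/(5.21+1.31) = 44.98/6.520 = 6.899 mg/L.
Mixed L₀ = (5.21×2.53 + 1.31×58.5)/(6.520) = 89.82/6.520 = 13.78 mg/L.
Initial deficit D₀ = C_s − DO₀ = 10.5 − 6.899 = 3.601 mg/L.
t_c = (1/0.4560) ln[(0.709/0.253)(1 − 3.601×0.4560/(0.253×13.78))] = 2.193 × ln(1.482) = 0.8627 d.
D_c = (0.253/0.709) × 13.78 × e^(−0.253×0.8627) = 0.3568 × 13.78 × 0.8039 = 3.952 mg/L.
Minimum DO = 10.5 − 3.952 = 6.548 mg/L.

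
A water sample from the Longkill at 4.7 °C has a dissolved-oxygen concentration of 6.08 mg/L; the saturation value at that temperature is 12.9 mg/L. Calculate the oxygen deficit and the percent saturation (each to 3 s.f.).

D ≈ 6.82 mg/L; 47.1 % saturation

D = C_s − C = 12.9 − 6.08 = 6.82 mg/L.
% saturation = 6.08/12.9 × 100 = 47.1 %.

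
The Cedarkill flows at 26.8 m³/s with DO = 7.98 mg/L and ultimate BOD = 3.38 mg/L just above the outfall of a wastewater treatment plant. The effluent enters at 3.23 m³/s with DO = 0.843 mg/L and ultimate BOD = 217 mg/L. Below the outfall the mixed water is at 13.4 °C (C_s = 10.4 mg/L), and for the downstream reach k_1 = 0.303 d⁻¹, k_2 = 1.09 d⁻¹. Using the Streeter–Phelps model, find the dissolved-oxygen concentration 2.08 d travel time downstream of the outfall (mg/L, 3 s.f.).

DO ≈ 5.72 mg/L

Mixed DO = (26.8×7.98 + 3.23×0.843)/(26.8+3.23) = 216.6/30.03 = 7.212 mg/L.
Mixed L₀ = (26.8×3.38 + 3.23×217)/(30.03) = 791.5/30.03 = 26.36 mg/L.
Initial deficit D₀ = C_s − DO₀ = 10.4 − 7.212 = 3.188 mg/L.
D(2.08) = [0.303×26.36/(1.09−0.303)](e^(−0.303×2.08) − e^(−1.09×2.08)) + 3.188 e^(−1.09×2.08)
= 10.15 × (0.5325 − 0.1036) + 3.188 × 0.1036 = 4.682 mg/L.
DO = 10.4 − 4.682 = 5.718 mg/L.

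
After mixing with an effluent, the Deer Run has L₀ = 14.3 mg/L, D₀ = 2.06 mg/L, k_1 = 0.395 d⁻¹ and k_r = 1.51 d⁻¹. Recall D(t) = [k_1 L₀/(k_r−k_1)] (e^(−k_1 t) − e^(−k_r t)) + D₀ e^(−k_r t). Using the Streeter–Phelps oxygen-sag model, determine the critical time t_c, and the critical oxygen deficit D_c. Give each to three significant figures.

With k_r/k_1 = 3.823 and 1 − D₀(k_r−k_1)/(k_1 L₀) = 0.5934,
t_c = ln(3.823 × 0.5934) / (1.51 − 0.395) = ln(2.268) / 1.115 = 0.8190/1.115 = 0.7346 d.
L(t_c) = L₀ e^(−k_1 t_c) = 14.3 × 0.7482 = 10.70 mg/L, and at the critical point k_r D_c = k_1 L, so D_c = (0.395/1.51) × 10.70 = 2.799 mg/L.

t_c ≈ 0.735 d; D_c ≈ 2.80 mg/L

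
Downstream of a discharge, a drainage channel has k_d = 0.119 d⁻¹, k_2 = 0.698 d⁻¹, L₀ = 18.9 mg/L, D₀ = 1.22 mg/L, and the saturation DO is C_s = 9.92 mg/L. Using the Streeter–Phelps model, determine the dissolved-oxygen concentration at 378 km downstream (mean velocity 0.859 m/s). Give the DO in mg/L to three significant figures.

Travel time t = x/v = 378 km / (0.859 m/s) = 378000 m / 0.859 m/s = 440000 s = 5.093 d.
k_d L₀/(k_2−k_d) = 0.119×18.9/(0.698−0.119) = 2.249/0.5790 = 3.884 mg/L.
e^(−k_d t) = e^(−0.119×5.093) = 0.5455; e^(−k_2 t) = e^(−0.698×5.093) = 0.02858.
D = 3.884 × (0.5455 − 0.02858) + 1.22 × 0.02858 = 2.008 + 0.03487 = 2.043 mg/L.
DO = C_s − D = 9.92 − 2.043 = 7.877 mg/L.

DO ≈ 7.88 mg/L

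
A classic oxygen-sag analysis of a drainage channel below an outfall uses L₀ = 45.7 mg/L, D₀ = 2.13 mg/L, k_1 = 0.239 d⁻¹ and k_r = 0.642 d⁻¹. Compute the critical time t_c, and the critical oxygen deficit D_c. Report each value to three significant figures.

t_c = [1/(k_r−k_1)] ln[(k_r/k_1)(1 − D₀(k_r−k_1)/(k_1 L₀))]
= [1/(0.642−0.239)] ln[(0.642/0.239)(1 − 2.13×0.4030/(0.239×45.7))]
= (1/0.4030) ln[2.686 × 0.9214] = 2.481 × ln(2.475) = 2.481 × 0.9063 = 2.249 d.
D_c = (k_1/k_r) L₀ e^(−k_1 t_c) = (0.239/0.642) × 45.7 × e^(−0.239×2.249) = 0.3723 × 45.7 × 0.5842 = 9.939 mg/L.

t_c ≈ 2.25 d; D_c ≈ 9.94 mg/L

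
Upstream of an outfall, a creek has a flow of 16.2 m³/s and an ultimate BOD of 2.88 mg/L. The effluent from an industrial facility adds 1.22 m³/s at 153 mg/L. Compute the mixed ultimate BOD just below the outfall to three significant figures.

Flow-weighted mixing: C = (Q_r C_r + Q_w C_w)/(Q_r + Q_w)
= (16.2×2.88 + 1.22×153)/(16.2 + 1.22) = 233.3/17.42 = 13.39 mg/L.

13.4 mg/L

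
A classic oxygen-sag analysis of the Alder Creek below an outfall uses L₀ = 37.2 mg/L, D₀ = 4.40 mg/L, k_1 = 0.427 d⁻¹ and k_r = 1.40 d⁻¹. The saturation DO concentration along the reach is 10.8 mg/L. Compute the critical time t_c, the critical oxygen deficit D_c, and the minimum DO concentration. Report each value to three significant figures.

t_c ≈ 0.898 d; D_c ≈ 7.73 mg/L; min DO ≈ 3.07 mg/L

With k_r/k_1 = 3.279 and 1 − D₀(k_r−k_1)/(k_1 L₀) = 0.7305,
t_c = ln(3.279 × 0.7305) / (1.40 − 0.427) = ln(2.395) / 0.9730 = 0.8734/0.9730 = 0.8976 d.
D_c = (k_1/k_r) L₀ e^(−k_1 t_c) = (0.427/1.40) × 37.2 × e^(−0.427×0.8976) = 0.3050 × 37.2 × 0.6816 = 7.734 mg/L.
Minimum DO = C_s − D_c = 10.8 − 7.734 = 3.066 mg/L.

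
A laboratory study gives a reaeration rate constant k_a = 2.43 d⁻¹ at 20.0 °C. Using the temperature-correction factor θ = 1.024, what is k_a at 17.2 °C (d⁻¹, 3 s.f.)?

k_a(T₂) = k_a(T₁) · θ^(T₂−T₁) = 2.43 × 1.024^(17.2−20.0)
= 2.43 × 1.024^-2.80 = 2.43 × 0.9358 = 2.274 d⁻¹.

k_a ≈ 2.27 d⁻¹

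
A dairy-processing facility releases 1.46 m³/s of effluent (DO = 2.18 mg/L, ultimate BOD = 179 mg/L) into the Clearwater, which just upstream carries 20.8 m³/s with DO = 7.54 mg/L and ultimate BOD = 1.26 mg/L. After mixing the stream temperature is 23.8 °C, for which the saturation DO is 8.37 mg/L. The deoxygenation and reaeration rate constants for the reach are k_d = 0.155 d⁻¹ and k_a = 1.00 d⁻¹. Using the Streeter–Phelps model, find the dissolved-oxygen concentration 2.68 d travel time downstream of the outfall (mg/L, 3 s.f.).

DO ≈ 6.89 mg/L

Mixed DO = (20.8×7.54 + 1.46×2.18)/(20.8+1.46) = 160.0/22.26 = 7.188 mg/L.
Mixed L₀ = (20.8×1.26 + 1.46×179)/(22.26) = 287.5/22.26 = 12.92 mg/L.
Initial deficit D₀ = C_s − DO₀ = 8.37 − 7.188 = 1.182 mg/L.
D(2.68) = [0.155×12.92/(1.00−0.155)](e^(−0.155×2.68) − e^(−1.00×2.68)) + 1.182 e^(−1.00×2.68)
= 2.370 × (0.6601 − 0.06856) + 1.182 × 0.06856 = 1.483 mg/L.
DO = 8.37 − 1.483 = 6.887 mg/L.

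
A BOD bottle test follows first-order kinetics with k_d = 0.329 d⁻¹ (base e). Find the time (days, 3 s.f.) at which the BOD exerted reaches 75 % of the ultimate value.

y/L₀ = 1 − e^(−k_d t) = 0.75 ⇒ e^(−k_d t) = 0.250
t = −ln(0.250) / 0.329 = 1.386 / 0.329 = 4.214 d.

t ≈ 4.21 d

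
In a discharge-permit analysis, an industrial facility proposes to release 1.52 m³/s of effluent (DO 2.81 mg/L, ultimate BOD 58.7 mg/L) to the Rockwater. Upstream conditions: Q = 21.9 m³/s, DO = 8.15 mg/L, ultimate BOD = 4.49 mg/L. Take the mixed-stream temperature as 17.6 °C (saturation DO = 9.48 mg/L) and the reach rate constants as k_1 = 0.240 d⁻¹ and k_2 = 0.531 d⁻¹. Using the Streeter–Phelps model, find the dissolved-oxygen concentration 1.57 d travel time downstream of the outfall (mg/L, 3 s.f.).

Mixed DO = (21.9×8.15 + 1.52×2.81)/(21.9+1.52) = 182.8/23.42 = 7.803 mg/L.
Mixed L₀ = (21.9×4.49 + 1.52×58.7)/(23.42) = 187.6/23.42 = 8.008 mg/L.
Initial deficit D₀ = C_s − DO₀ = 9.48 − 7.803 = 1.677 mg/L.
D(1.57) = [0.240×8.008/(0.531−0.240)](e^(−0.240×1.57) − e^(−0.531×1.57)) + 1.677 e^(−0.531×1.57)
= 6.605 × (0.6861 − 0.4345) + 1.677 × 0.4345 = 2.390 mg/L.
DO = 9.48 − 2.390 = 7.090 mg/L.

DO ≈ 7.09 mg/L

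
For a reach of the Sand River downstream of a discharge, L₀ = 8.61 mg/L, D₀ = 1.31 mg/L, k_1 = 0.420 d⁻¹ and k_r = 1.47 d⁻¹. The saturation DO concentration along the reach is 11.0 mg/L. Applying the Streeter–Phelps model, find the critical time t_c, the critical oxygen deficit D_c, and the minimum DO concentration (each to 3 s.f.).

t_c = [1/(k_r−k_1)] ln[(k_r/k_1)(1 − D₀(k_r−k_1)/(k_1 L₀))]
= [1/(1.47−0.420)] ln[(1.47/0.420)(1 − 1.31×1.050/(0.420×8.61))]
= (1/1.050) ln[3.500 × 0.6196] = 0.9524 × ln(2.169) = 0.9524 × 0.7741 = 0.7373 d.
D_c = (k_1/k_r) L₀ e^(−k_1 t_c) = (0.420/1.47) × 8.61 × e^(−0.420×0.7373) = 0.2857 × 8.61 × 0.7337 = 1.805 mg/L.
Minimum DO = C_s − D_c = 11.0 − 1.805 = 9.195 mg/L.

t_c ≈ 0.737 d; D_c ≈ 1.80 mg/L; min DO ≈ 9.20 mg/L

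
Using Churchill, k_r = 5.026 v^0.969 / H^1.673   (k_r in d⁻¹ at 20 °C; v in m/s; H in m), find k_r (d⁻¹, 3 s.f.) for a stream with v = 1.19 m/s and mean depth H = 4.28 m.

k_r ≈ 0.522 d⁻¹

k_r = 5.026 × 1.19^0.969 / 4.28^1.673 = 5.026 × 1.184 / 11.39 = 0.5224 d⁻¹.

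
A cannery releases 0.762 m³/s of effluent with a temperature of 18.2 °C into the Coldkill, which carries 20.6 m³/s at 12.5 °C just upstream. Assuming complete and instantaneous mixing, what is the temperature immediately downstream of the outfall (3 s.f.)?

Flow-weighted mixing: C = (Q_r C_r + Q_w C_w)/(Q_r + Q_w)
= (20.6×12.5 + 0.762×18.2)/(20.6 + 0.762) = 271.4/21.36 = 12.70 °C.

12.7 °C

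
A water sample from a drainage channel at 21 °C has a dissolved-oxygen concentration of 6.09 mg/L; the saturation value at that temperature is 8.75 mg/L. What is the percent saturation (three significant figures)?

% saturation = C/C_s × 100 = 6.09/8.75 × 100 = 69.6 %.

69.6 % saturation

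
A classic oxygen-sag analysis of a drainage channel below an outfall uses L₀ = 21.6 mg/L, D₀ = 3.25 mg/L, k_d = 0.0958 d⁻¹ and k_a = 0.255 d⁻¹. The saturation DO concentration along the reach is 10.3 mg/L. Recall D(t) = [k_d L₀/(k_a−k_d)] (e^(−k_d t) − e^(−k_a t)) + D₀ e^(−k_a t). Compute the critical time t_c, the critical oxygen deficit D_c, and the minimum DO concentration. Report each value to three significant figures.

t_c ≈ 4.34 d; D_c ≈ 5.35 mg/L; min DO ≈ 4.95 mg/L

At the critical point dD/dt = 0, so k_d L₀ e^(−k_d t) = k_a D. Substituting D(t) from the Streeter–Phelps equation and solving for t gives
t_c = ln[(k_a/k_d)(1 − D₀(k_a−k_d)/(k_d L₀))] / (k_a−k_d).
Here k_a−k_d = 0.1592 d⁻¹ and 1 − D₀(k_a−k_d)/(k_d L₀) = 1 − 3.25×0.1592/(0.0958×21.6) = 0.7500, so
t_c = ln(2.662 × 0.7500) / 0.1592 = 0.6913 / 0.1592 = 4.342 d.
D_c = (k_d/k_a) L₀ e^(−k_d t_c) = (0.0958/0.255) × 21.6 × e^(−0.0958×4.342) = 0.3757 × 21.6 × 0.6597 = 5.353 mg/L.
Minimum DO = C_s − D_c = 10.3 − 5.353 = 4.947 mg/L.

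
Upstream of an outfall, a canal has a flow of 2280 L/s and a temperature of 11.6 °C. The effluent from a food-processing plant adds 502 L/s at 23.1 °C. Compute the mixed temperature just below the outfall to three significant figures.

13.7 °C

Flow-weighted mixing: C = (Q_r C_r + Q_w C_w)/(Q_r + Q_w)
= (2280×11.6 + 502×23.1)/(2280 + 502) = 38040/2782 = 13.68 °C.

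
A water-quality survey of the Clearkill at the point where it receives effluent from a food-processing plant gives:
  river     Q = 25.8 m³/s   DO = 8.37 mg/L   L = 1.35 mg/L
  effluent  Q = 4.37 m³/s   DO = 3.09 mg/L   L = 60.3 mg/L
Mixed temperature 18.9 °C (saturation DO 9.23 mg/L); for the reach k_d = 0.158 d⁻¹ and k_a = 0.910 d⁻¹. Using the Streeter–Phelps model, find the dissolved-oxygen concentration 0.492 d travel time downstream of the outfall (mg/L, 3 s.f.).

DO ≈ 7.60 mg/L

Mixed DO = (25.8×8.37 + 4.37×3.09)/(25.8+4.37) = 229.4/30.17 = 7.605 mg/L.
Mixed L₀ = (25.8×1.35 + 4.37×60.3)/(30.17) = 298.3/30.17 = 9.889 mg/L.
Initial deficit D₀ = C_s − DO₀ = 9.23 − 7.605 = 1.625 mg/L.
D(0.492) = [0.158×9.889/(0.910−0.158)](e^(−0.158×0.492) − e^(−0.910×0.492)) + 1.625 e^(−0.910×0.492)
= 2.078 × (0.9252 − 0.6391) + 1.625 × 0.6391 = 1.633 mg/L.
DO = 9.23 − 1.633 = 7.597 mg/L.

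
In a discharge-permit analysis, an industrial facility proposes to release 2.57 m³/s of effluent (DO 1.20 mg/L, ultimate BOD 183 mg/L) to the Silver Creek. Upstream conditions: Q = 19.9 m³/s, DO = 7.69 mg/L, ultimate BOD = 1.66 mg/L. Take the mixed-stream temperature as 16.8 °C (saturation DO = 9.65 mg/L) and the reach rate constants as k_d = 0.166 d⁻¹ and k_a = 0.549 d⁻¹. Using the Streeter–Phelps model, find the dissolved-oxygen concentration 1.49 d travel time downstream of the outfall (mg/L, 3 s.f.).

DO ≈ 5.16 mg/L

Mixed DO = (19.9×7.69 + 2.57×1.20)/(19.9+2.57) = 156.1/22.47 = 6.948 mg/L.
Mixed L₀ = (19.9×1.66 + 2.57×183)/(22.47) = 503.3/22.47 = 22.40 mg/L.
Initial deficit D₀ = C_s − DO₀ = 9.65 − 6.948 = 2.702 mg/L.
D(1.49) = [0.166×22.40/(0.549−0.166)](e^(−0.166×1.49) − e^(−0.549×1.49)) + 2.702 e^(−0.549×1.49)
= 9.709 × (0.7809 − 0.4413) + 2.702 × 0.4413 = 4.489 mg/L.
DO = 9.65 − 4.489 = 5.161 mg/L.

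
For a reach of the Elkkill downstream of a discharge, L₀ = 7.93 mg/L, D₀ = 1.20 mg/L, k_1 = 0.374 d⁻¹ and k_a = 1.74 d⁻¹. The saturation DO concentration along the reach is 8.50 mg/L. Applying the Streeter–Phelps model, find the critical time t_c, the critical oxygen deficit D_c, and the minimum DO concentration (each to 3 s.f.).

t_c ≈ 0.537 d; D_c ≈ 1.39 mg/L; min DO ≈ 7.11 mg/L

t_c = [1/(k_a−k_1)] ln[(k_a/k_1)(1 − D₀(k_a−k_1)/(k_1 L₀))]
= [1/(1.74−0.374)] ln[(1.74/0.374)(1 − 1.20×1.366/(0.374×7.93))]
= (1/1.366) ln[4.652 × 0.4473] = 0.7321 × ln(2.081) = 0.7321 × 0.7329 = 0.5365 d.
L(t_c) = L₀ e^(−k_1 t_c) = 7.93 × 0.8182 = 6.488 mg/L, and at the critical point k_a D_c = k_1 L, so D_c = (0.374/1.74) × 6.488 = 1.395 mg/L.
Minimum DO = C_s − D_c = 8.50 − 1.395 = 7.105 mg/L.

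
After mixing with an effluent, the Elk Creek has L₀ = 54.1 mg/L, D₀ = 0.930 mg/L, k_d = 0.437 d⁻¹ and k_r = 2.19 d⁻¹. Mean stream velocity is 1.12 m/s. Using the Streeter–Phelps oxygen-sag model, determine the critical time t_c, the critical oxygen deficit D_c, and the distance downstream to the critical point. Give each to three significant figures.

t_c ≈ 0.879 d; D_c ≈ 7.35 mg/L; x_c ≈ 85.0 km

t_c = [1/(k_r−k_d)] ln[(k_r/k_d)(1 − D₀(k_r−k_d)/(k_d L₀))]
= [1/(2.19−0.437)] ln[(2.19/0.437)(1 − 0.930×1.753/(0.437×54.1))]
= (1/1.753) ln[5.011 × 0.9310] = 0.5705 × ln(4.666) = 0.5705 × 1.540 = 0.8786 d.
L(t_c) = L₀ e^(−k_d t_c) = 54.1 × 0.6812 = 36.85 mg/L, and at the critical point k_r D_c = k_d L, so D_c = (0.437/2.19) × 36.85 = 7.353 mg/L.
x_c = v t_c = 1.12 m/s × 0.8786 d × 86400 s/d = 85030 m ≈ 85.0 km.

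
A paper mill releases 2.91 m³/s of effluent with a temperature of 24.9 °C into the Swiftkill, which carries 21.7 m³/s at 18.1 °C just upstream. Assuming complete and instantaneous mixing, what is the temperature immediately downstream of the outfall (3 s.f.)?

Flow-weighted mixing: C = (Q_r C_r + Q_w C_w)/(Q_r + Q_w)
= (21.7×18.1 + 2.91×24.9)/(21.7 + 2.91) = 465.2/24.61 = 18.90 °C.

18.9 °C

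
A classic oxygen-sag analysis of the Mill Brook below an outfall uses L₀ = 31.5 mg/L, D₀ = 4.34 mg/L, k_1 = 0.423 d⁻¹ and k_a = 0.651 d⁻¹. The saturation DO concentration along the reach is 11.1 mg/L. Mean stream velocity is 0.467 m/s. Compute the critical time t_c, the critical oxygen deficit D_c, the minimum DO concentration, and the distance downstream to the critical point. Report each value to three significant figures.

t_c = [1/(k_a−k_1)] ln[(k_a/k_1)(1 − D₀(k_a−k_1)/(k_1 L₀))]
= [1/(0.651−0.423)] ln[(0.651/0.423)(1 − 4.34×0.2280/(0.423×31.5))]
= (1/0.2280) ln[1.539 × 0.9257] = 4.386 × ln(1.425) = 4.386 × 0.3540 = 1.553 d.
D_c = (k_1/k_a) L₀ e^(−k_1 t_c) = (0.423/0.651) × 31.5 × e^(−0.423×1.553) = 0.6498 × 31.5 × 0.5186 = 10.61 mg/L.
Minimum DO = C_s − D_c = 11.1 − 10.61 = 0.4864 mg/L.
x_c = v t_c = 0.467 m/s × 1.553 d × 86400 s/d = 62640 m ≈ 62.6 km.

t_c ≈ 1.55 d; D_c ≈ 10.6 mg/L; min DO ≈ 0.486 mg/L; x_c ≈ 62.6 km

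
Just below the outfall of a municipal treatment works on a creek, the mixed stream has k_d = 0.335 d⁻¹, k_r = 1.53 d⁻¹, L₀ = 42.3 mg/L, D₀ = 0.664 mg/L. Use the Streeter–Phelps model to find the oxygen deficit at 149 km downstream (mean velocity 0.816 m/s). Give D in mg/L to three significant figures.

D ≈ 5.40 mg/L

Travel time t = x/v = 149 km / (0.816 m/s) = 149000 m / 0.816 m/s = 182600 s = 2.113 d.
k_d L₀/(k_r−k_d) = 0.335×42.3/(1.53−0.335) = 14.17/1.195 = 11.86 mg/L.
e^(−k_d t) = e^(−0.335×2.113) = 0.4926; e^(−k_r t) = e^(−1.53×2.113) = 0.03942.
D = 11.86 × (0.4926 − 0.03942) + 0.664 × 0.03942 = 5.374 + 0.02617 = 5.400 mg/L.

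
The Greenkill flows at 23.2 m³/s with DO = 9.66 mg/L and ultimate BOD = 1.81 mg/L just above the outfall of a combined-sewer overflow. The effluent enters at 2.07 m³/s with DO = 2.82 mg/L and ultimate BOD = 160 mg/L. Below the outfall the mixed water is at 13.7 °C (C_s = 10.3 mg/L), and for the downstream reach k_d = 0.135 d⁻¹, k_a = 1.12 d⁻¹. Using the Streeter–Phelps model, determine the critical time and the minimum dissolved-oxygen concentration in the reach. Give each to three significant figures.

Mixed DO = (23.2×9.66 + 2.07×2.82)/(23.2+2.07) = 229.9/25.27 = 9.100 mg/L.
Mixed L₀ = (23.2×1.81 + 2.07×160)/(25.27) = 373.2/25.27 = 14.77 mg/L.
Initial deficit D₀ = C_s − DO₀ = 10.3 − 9.100 = 1.200 mg/L.
t_c = (1/0.9850) ln[(1.12/0.135)(1 − 1.200×0.9850/(0.135×14.77))] = 1.015 × ln(3.376) = 1.235 d.
D_c = (0.135/1.12) × 14.77 × e^(−0.135×1.235) = 0.1205 × 14.77 × 0.8464 = 1.507 mg/L.
Minimum DO = 10.3 − 1.507 = 8.793 mg/L.

t_c ≈ 1.24 d; minimum DO ≈ 8.79 mg/L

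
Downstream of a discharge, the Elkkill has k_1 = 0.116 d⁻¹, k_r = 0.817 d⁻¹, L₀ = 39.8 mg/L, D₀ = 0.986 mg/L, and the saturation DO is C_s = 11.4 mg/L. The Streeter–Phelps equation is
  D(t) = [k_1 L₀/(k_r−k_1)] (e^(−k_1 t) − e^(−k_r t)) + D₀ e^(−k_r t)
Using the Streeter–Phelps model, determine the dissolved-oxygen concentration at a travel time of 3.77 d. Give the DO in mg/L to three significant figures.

k_1 L₀/(k_r−k_1) = 0.116×39.8/(0.817−0.116) = 4.617/0.7010 = 6.586 mg/L.
e^(−k_1 t) = e^(−0.116×3.770) = 0.6458; e^(−k_r t) = e^(−0.817×3.770) = 0.04596.
D = 6.586 × (0.6458 − 0.04596) + 0.986 × 0.04596 = 3.950 + 0.04531 = 3.996 mg/L.
DO = C_s − D = 11.4 − 3.996 = 7.404 mg/L.

DO ≈ 7.40 mg/L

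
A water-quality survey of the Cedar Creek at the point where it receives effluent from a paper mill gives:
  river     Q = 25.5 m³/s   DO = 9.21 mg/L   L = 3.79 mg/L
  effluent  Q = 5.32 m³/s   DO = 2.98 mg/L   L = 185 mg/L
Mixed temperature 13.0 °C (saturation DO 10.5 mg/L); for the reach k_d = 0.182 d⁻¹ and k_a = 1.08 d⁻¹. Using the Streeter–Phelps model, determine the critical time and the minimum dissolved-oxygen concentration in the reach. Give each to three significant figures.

t_c ≈ 1.53 d; minimum DO ≈ 6.03 mg/L

Mixed DO = (25.5×9.21 + 5.32×2.98)/(25.5+5.32) = 250.7/30.82 = 8.135 mg/L.
Mixed L₀ = (25.5×3.79 + 5.32×185)/(30.82) = 1081/30.82 = 35.07 mg/L.
Initial deficit D₀ = C_s − DO₀ = 10.5 − 8.135 = 2.365 mg/L.
t_c = (1/0.8980) ln[(1.08/0.182)(1 − 2.365×0.8980/(0.182×35.07))] = 1.114 × ln(3.959) = 1.532 d.
D_c = (0.182/1.08) × 35.07 × e^(−0.182×1.532) = 0.1685 × 35.07 × 0.7566 = 4.472 mg/L.
Minimum DO = 10.5 − 4.472 = 6.028 mg/L.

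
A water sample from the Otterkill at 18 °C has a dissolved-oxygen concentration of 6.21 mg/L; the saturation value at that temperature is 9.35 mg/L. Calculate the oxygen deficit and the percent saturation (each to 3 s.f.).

D = C_s − C = 9.35 − 6.21 = 3.14 mg/L.
% saturation = 6.21/9.35 × 100 = 66.4 %.

D ≈ 3.14 mg/L; 66.4 % saturation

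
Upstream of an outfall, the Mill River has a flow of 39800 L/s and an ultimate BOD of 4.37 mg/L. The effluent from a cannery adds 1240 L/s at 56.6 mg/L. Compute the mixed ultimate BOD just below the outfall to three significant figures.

Flow-weighted mixing: C = (Q_r C_r + Q_w C_w)/(Q_r + Q_w)
= (39800×4.37 + 1240×56.6)/(39800 + 1240) = 244100/41040 = 5.948 mg/L.

5.95 mg/L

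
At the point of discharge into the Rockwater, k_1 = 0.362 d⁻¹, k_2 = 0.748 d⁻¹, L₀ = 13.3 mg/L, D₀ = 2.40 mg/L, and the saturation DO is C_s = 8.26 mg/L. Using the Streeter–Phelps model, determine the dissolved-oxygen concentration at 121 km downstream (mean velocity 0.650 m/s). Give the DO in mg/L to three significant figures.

DO ≈ 4.55 mg/L

Travel time t = x/v = 121 km / (0.650 m/s) = 121000 m / 0.650 m/s = 186200 s = 2.155 d.
k_1 L₀/(k_2−k_1) = 0.362×13.3/(0.748−0.362) = 4.815/0.3860 = 12.47 mg/L.
e^(−k_1 t) = e^(−0.362×2.155) = 0.4584; e^(−k_2 t) = e^(−0.748×2.155) = 0.1996.
D = 12.47 × (0.4584 − 0.1996) + 2.40 × 0.1996 = 3.229 + 0.4790 = 3.708 mg/L.
DO = C_s − D = 8.26 − 3.708 = 4.552 mg/L.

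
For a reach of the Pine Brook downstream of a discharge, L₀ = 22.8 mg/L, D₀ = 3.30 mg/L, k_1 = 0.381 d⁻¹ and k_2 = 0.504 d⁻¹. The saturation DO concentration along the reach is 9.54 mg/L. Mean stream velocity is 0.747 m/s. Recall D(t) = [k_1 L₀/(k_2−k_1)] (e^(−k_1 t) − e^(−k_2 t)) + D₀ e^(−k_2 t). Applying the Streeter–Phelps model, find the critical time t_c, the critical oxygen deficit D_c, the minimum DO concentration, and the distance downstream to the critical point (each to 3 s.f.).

t_c = [1/(k_2−k_1)] ln[(k_2/k_1)(1 − D₀(k_2−k_1)/(k_1 L₀))]
= [1/(0.504−0.381)] ln[(0.504/0.381)(1 − 3.30×0.1230/(0.381×22.8))]
= (1/0.1230) ln[1.323 × 0.9533] = 8.130 × ln(1.261) = 8.130 × 0.2319 = 1.886 d.
D_c = (k_1/k_2) L₀ e^(−k_1 t_c) = (0.381/0.504) × 22.8 × e^(−0.381×1.886) = 0.7560 × 22.8 × 0.4875 = 8.403 mg/L.
Minimum DO = C_s − D_c = 9.54 − 8.403 = 1.137 mg/L.
x_c = v t_c = 0.747 m/s × 1.886 d × 86400 s/d = 121700 m ≈ 122 km.

t_c ≈ 1.89 d; D_c ≈ 8.40 mg/L; min DO ≈ 1.14 mg/L; x_c ≈ 122 km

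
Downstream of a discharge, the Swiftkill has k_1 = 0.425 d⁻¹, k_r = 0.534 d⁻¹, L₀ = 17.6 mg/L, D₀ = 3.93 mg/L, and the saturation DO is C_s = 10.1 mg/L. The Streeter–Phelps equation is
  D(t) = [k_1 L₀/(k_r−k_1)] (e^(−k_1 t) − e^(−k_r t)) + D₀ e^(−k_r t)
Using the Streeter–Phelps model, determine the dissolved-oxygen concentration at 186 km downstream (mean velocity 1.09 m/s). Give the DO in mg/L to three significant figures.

DO ≈ 2.99 mg/L

Travel time t = x/v = 186 km / (1.09 m/s) = 186000 m / 1.09 m/s = 170600 s = 1.975 d.
k_1 L₀/(k_r−k_1) = 0.425×17.6/(0.534−0.425) = 7.480/0.1090 = 68.62 mg/L.
e^(−k_1 t) = e^(−0.425×1.975) = 0.4320; e^(−k_r t) = e^(−0.534×1.975) = 0.3483.
D = 68.62 × (0.4320 − 0.3483) + 3.93 × 0.3483 = 5.741 + 1.369 = 7.110 mg/L.
DO = C_s − D = 10.1 − 7.110 = 2.990 mg/L.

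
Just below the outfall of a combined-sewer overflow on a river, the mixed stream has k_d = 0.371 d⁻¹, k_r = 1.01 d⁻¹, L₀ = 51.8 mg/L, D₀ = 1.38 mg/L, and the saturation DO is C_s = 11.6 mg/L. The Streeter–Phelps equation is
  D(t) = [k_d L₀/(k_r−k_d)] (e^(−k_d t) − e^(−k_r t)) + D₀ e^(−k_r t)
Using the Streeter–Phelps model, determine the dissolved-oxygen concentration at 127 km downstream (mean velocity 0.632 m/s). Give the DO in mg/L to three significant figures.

Travel time t = x/v = 127 km / (0.632 m/s) = 127000 m / 0.632 m/s = 200900 s = 2.326 d.
k_d L₀/(k_r−k_d) = 0.371×51.8/(1.01−0.371) = 19.22/0.6390 = 30.07 mg/L.
e^(−k_d t) = e^(−0.371×2.326) = 0.4219; e^(−k_r t) = e^(−1.01×2.326) = 0.09546.
D = 30.07 × (0.4219 − 0.09546) + 1.38 × 0.09546 = 9.819 + 0.1317 = 9.951 mg/L.
DO = C_s − D = 11.6 − 9.951 = 1.649 mg/L.

DO ≈ 1.65 mg/L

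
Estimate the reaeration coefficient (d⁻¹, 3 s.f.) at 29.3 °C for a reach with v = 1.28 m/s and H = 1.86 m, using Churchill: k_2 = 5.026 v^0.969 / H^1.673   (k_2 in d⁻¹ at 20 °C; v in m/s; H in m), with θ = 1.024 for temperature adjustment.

k_2 ≈ 2.82 d⁻¹

k_2(20) = 5.026 × 1.28^0.969 / 1.86^1.673 = 5.026 × 1.270 / 2.824 = 2.261 d⁻¹.
k_2(29.3) = 2.261 × 1.024^(29.3−20) = 2.261 × 1.247 = 2.818 d⁻¹.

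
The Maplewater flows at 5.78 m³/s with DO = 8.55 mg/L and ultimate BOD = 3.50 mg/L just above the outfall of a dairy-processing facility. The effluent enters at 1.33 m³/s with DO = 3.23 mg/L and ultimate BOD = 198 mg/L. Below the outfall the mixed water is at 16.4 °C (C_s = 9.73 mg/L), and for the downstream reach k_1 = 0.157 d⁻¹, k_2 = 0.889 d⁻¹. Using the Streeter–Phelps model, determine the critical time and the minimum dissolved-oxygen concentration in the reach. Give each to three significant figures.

Mixed DO = (5.78×8.55 + 1.33×3.23)/(5.78+1.33) = 53.71/7.110 = 7.555 mg/L.
Mixed L₀ = (5.78×3.50 + 1.33×198)/(7.110) = 283.6/7.110 = 39.88 mg/L.
Initial deficit D₀ = C_s − DO₀ = 9.73 − 7.555 = 2.175 mg/L.
t_c = (1/0.7320) ln[(0.889/0.157)(1 − 2.175×0.7320/(0.157×39.88))] = 1.366 × ln(4.223) = 1.968 d.
D_c = (0.157/0.889) × 39.88 × e^(−0.157×1.968) = 0.1766 × 39.88 × 0.7342 = 5.171 mg/L.
Minimum DO = 9.73 − 5.171 = 4.559 mg/L.

t_c ≈ 1.97 d; minimum DO ≈ 4.56 mg/L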